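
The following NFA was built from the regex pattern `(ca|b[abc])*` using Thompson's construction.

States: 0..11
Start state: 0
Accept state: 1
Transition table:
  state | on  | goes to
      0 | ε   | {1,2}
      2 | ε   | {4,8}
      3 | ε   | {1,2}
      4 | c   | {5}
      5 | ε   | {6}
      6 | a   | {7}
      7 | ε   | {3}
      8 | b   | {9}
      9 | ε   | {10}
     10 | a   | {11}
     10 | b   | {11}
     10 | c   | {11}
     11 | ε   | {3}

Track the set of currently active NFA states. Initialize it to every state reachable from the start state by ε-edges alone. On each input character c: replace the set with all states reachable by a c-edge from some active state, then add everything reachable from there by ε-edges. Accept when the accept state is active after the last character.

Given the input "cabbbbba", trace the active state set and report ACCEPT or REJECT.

S₀ = ε-closure({0}) = {0,1,2,4,8}
'c' @ 1: {5,6}
'a' @ 2: {1,2,3,4,7,8}  ✓accept
'b' @ 3: {9,10}
'b' @ 4: {1,2,3,4,8,11}  ✓accept
'b' @ 5: {9,10}
'b' @ 6: {1,2,3,4,8,11}  ✓accept
'b' @ 7: {9,10}
'a' @ 8: {1,2,3,4,8,11}  ✓accept
final: {1,2,3,4,8,11}; accept 1 in set

Answer: ACCEPT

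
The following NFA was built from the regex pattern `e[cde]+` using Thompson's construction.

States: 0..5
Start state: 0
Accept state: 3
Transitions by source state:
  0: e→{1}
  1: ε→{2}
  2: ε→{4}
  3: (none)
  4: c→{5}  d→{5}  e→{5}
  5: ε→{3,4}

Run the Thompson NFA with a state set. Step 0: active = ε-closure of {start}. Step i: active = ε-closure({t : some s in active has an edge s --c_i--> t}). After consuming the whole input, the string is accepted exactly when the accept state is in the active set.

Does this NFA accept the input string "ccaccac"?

S₀ = ε-closure({0}) = {0}
'c' @ 1: {}  — dead — no transitions
rest 'caccac' ignored (set empty)
final: {}; accept 3 not in set

Answer: REJECT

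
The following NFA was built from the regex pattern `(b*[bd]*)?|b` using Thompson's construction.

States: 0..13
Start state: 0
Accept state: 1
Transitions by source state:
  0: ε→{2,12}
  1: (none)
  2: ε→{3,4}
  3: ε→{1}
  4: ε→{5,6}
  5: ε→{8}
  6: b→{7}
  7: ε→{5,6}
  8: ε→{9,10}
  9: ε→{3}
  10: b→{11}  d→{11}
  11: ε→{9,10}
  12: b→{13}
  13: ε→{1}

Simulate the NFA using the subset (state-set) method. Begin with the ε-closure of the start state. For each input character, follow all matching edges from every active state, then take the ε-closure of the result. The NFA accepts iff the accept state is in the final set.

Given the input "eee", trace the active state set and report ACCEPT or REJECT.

start: ε-closure({0}) = {0,1,2,3,4,5,6,8,9,10,12}
'e' @ 1: {}  — no active states
rest 'ee' ignored (set empty)
final: {}; accept 1 not in set

Answer: REJECT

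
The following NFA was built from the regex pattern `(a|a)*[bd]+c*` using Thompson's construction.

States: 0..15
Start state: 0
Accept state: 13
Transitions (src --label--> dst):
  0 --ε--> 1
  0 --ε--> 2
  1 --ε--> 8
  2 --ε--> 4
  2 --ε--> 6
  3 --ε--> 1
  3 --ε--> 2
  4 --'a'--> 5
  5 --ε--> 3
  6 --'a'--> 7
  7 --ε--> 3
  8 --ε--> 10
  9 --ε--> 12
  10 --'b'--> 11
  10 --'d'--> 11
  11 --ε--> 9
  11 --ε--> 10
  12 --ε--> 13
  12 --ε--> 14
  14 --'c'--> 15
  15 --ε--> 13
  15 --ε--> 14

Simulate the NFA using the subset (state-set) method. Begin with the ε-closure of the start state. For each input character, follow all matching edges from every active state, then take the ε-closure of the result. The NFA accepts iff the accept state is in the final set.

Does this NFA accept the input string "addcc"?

initial (ε-close {0}): {0,1,2,4,6,8,10}
'a' @ 1: {1,2,3,4,5,6,7,8,10}
'd' @ 2: {9,10,11,12,13,14}  [accepting]
'd' @ 3: {9,10,11,12,13,14}  [accepting]
'c' @ 4: {13,14,15}  [accepting]
'c' @ 5: {13,14,15}  [accepting]
final: {13,14,15}; accept 13 in set

Answer: ACCEPT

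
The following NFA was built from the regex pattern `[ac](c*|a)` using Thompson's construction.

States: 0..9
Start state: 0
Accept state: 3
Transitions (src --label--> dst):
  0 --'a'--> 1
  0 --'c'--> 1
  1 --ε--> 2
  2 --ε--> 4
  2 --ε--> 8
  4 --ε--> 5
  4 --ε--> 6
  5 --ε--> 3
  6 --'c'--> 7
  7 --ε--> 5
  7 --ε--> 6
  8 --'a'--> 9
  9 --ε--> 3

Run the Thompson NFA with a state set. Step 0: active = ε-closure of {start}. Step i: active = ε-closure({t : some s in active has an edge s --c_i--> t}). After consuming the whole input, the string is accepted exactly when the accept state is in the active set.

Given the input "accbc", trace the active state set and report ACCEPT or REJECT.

Answer: REJECT

Trace:
start: ε-closure({0}) = {0}
'a' @ 1: {1,2,3,4,5,6,8}  ✓accept
'c' @ 2: {3,5,6,7}  ✓accept
'c' @ 3: {3,5,6,7}  ✓accept
'b' @ 4: {}  — dead — no transitions
rest 'c' ignored (set empty)
final: {}; accept 3 not in set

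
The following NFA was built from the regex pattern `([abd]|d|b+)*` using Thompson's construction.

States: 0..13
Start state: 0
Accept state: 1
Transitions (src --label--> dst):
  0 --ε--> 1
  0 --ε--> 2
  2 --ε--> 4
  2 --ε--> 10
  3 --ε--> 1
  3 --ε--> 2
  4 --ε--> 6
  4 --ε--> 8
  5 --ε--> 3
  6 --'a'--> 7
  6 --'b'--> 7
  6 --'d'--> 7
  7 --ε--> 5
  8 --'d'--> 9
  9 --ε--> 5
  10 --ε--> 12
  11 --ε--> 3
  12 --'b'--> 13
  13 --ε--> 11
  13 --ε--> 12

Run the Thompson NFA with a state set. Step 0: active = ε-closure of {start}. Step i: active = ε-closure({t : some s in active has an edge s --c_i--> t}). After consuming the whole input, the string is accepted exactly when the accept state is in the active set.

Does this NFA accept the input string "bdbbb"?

S₀ = ε-closure({0}) = {0,1,2,4,6,8,10,12}
'b' @ 1: {1,2,3,4,5,6,7,8,10,11,12,13}  [accepting]
'd' @ 2: {1,2,3,4,5,6,7,8,9,10,12}  [accepting]
'b' @ 3: {1,2,3,4,5,6,7,8,10,11,12,13}  [accepting]
'b' @ 4: {1,2,3,4,5,6,7,8,10,11,12,13}  [accepting]
'b' @ 5: {1,2,3,4,5,6,7,8,10,11,12,13}  [accepting]
after full input: {1,2,3,4,5,6,7,8,10,11,12,13}  (accept=1 in)

Answer: ACCEPT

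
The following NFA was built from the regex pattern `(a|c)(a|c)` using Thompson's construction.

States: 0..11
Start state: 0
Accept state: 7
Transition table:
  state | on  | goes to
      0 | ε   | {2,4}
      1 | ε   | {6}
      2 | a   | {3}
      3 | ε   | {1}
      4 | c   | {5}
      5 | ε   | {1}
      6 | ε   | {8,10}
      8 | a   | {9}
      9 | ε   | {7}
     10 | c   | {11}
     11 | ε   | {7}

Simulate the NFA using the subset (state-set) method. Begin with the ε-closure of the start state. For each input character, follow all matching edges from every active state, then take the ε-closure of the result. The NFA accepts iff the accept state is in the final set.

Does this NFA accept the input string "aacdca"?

Answer: REJECT

Trace:
start: ε-closure({0}) = {0,2,4}
'a' @ 1: {1,3,6,8,10}
'a' @ 2: {7,9}  (accept∈set)
'c' @ 3: {}  — state set empty
rest 'dca' ignored (set empty)
final: {}; accept 7 not in set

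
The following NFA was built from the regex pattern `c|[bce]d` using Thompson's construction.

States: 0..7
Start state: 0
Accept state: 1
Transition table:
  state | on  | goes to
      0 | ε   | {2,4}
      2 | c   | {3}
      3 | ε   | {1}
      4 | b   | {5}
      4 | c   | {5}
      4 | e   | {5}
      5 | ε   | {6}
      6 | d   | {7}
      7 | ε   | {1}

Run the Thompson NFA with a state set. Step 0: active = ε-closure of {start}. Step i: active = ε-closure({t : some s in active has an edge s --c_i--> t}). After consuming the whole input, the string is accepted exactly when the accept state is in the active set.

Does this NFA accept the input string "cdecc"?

Answer: REJECT

Derivation:
initial (ε-close {0}): {0,2,4}
'c' @ 1: {1,3,5,6}  (accept∈set)
'd' @ 2: {1,7}  (accept∈set)
'e' @ 3: {}  — state set empty
rest 'cc' ignored (set empty)
after full input: {}  (accept=1 not in)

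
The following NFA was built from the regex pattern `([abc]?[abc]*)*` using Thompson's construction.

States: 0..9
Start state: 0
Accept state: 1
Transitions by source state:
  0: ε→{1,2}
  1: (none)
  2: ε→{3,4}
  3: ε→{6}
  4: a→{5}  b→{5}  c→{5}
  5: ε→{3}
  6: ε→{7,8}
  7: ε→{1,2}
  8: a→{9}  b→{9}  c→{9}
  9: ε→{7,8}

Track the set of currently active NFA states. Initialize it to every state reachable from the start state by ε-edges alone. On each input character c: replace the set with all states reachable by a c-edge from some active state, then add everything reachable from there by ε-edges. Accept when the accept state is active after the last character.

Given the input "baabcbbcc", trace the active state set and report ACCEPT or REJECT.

Answer: ACCEPT

Steps:
start: ε-closure({0}) = {0,1,2,3,4,6,7,8}
'b' @ 1: {1,2,3,4,5,6,7,8,9}  [accepting]
'a' @ 2: {1,2,3,4,5,6,7,8,9}  [accepting]
'a' @ 3: {1,2,3,4,5,6,7,8,9}  [accepting]
'b' @ 4: {1,2,3,4,5,6,7,8,9}  [accepting]
'c' @ 5: {1,2,3,4,5,6,7,8,9}  [accepting]
'b' @ 6: {1,2,3,4,5,6,7,8,9}  [accepting]
'b' @ 7: {1,2,3,4,5,6,7,8,9}  [accepting]
'c' @ 8: {1,2,3,4,5,6,7,8,9}  [accepting]
'c' @ 9: {1,2,3,4,5,6,7,8,9}  [accepting]
final: {1,2,3,4,5,6,7,8,9}; accept 1 in set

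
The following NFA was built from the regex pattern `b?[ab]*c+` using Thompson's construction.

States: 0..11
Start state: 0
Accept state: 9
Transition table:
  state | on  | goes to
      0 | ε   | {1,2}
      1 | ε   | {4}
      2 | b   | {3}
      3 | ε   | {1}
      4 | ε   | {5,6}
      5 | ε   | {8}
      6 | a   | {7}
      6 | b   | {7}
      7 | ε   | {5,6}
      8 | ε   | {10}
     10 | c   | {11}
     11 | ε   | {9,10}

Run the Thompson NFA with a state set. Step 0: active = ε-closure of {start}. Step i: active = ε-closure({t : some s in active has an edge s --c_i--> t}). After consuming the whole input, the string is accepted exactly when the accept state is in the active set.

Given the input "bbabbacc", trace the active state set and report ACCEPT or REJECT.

S₀ = ε-closure({0}) = {0,1,2,4,5,6,8,10}
'b' @ 1: {1,3,4,5,6,7,8,10}
'b' @ 2: {5,6,7,8,10}
'a' @ 3: {5,6,7,8,10}
'b' @ 4: {5,6,7,8,10}
'b' @ 5: {5,6,7,8,10}
'a' @ 6: {5,6,7,8,10}
'c' @ 7: {9,10,11}  (accept∈set)
'c' @ 8: {9,10,11}  (accept∈set)
final: {9,10,11}; accept 9 in set

Answer: ACCEPT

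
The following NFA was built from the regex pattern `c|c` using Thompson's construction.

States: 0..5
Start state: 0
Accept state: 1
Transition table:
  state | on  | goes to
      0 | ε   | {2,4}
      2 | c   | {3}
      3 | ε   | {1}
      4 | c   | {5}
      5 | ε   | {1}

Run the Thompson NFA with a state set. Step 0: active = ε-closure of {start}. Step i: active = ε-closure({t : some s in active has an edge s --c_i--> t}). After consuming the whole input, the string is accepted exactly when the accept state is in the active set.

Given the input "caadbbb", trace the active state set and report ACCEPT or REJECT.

start: ε-closure({0}) = {0,2,4}
'c' @ 1: {1,3,5}  ✓accept
'a' @ 2: {}  — no active states
rest 'adbbb' ignored (set empty)
after full input: {}  (accept=1 not in)

Answer: REJECT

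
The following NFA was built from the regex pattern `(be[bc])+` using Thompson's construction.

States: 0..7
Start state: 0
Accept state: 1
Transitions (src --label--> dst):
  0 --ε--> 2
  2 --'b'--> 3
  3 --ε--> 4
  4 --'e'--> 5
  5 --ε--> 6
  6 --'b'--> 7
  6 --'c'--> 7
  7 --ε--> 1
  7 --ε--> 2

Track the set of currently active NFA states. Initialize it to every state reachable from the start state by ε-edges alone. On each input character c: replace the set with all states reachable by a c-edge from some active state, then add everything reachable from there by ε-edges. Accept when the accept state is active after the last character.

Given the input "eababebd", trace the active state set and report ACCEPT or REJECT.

Answer: REJECT

Derivation:
S₀ = ε-closure({0}) = {0,2}
'e' @ 1: {}  — dead — no transitions
rest 'ababebd' ignored (set empty)
end set {} — state 1 not in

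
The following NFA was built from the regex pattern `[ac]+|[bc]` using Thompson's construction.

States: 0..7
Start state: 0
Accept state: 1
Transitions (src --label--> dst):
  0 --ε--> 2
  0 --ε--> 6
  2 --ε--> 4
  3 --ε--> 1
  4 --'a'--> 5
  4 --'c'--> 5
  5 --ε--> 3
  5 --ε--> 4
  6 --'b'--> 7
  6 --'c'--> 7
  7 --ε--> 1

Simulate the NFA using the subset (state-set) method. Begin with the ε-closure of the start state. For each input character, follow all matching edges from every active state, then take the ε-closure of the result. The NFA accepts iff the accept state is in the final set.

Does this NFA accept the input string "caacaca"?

Answer: ACCEPT

Derivation:
start: ε-closure({0}) = {0,2,4,6}
'c' @ 1: {1,3,4,5,7}  ✓accept
'a' @ 2: {1,3,4,5}  ✓accept
'a' @ 3: {1,3,4,5}  ✓accept
'c' @ 4: {1,3,4,5}  ✓accept
'a' @ 5: {1,3,4,5}  ✓accept
'c' @ 6: {1,3,4,5}  ✓accept
'a' @ 7: {1,3,4,5}  ✓accept
final: {1,3,4,5}; accept 1 in set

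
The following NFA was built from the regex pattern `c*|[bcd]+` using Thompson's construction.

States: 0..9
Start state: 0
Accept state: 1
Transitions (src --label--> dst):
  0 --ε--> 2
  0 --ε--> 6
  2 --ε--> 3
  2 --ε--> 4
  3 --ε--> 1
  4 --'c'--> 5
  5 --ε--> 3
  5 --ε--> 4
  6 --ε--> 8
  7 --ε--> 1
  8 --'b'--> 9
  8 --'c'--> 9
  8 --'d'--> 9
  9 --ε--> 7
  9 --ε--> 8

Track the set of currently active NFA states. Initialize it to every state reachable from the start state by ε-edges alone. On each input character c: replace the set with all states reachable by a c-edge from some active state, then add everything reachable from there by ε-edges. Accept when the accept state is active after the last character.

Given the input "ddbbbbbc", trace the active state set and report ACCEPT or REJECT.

start: ε-closure({0}) = {0,1,2,3,4,6,8}
'd' @ 1: {1,7,8,9}  [accepting]
'd' @ 2: {1,7,8,9}  [accepting]
'b' @ 3: {1,7,8,9}  [accepting]
'b' @ 4: {1,7,8,9}  [accepting]
'b' @ 5: {1,7,8,9}  [accepting]
'b' @ 6: {1,7,8,9}  [accepting]
'b' @ 7: {1,7,8,9}  [accepting]
'c' @ 8: {1,7,8,9}  [accepting]
after full input: {1,7,8,9}  (accept=1 in)

Answer: ACCEPT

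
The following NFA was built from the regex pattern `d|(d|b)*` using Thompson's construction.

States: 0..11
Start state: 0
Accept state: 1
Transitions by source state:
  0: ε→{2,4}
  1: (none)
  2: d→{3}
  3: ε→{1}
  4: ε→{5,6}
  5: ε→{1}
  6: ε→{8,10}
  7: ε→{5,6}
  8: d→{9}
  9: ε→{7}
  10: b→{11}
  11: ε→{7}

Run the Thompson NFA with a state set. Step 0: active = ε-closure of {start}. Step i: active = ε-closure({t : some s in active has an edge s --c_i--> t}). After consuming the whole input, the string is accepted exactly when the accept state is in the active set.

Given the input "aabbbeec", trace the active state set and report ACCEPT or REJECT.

Answer: REJECT

Trace:
start: ε-closure({0}) = {0,1,2,4,5,6,8,10}
'a' @ 1: {}  — state set empty
rest 'abbbeec' ignored (set empty)
end set {} — state 1 not in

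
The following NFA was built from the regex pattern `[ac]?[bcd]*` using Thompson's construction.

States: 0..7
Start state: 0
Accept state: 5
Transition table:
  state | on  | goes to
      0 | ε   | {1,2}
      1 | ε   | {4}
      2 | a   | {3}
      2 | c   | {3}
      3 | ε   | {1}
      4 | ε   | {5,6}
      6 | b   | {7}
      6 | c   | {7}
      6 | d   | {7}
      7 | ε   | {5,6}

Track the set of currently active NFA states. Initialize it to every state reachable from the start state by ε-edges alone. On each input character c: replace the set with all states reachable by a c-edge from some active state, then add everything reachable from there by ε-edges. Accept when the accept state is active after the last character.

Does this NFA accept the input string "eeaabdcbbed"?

start: ε-closure({0}) = {0,1,2,4,5,6}
'e' @ 1: {}  — state set empty
rest 'eaabdcbbed' ignored (set empty)
end set {} — state 5 not in

Answer: REJECT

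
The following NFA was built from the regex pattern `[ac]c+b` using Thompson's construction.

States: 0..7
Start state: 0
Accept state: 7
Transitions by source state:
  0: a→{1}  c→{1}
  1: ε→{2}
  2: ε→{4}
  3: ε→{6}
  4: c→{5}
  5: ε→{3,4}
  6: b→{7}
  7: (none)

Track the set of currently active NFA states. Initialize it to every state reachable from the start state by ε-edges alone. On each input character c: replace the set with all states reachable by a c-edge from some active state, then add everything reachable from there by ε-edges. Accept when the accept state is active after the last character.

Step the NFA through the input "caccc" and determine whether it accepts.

start: ε-closure({0}) = {0}
'c' @ 1: {1,2,4}
'a' @ 2: {}  — state set empty
rest 'ccc' ignored (set empty)
final: {}; accept 7 not in set

Answer: REJECT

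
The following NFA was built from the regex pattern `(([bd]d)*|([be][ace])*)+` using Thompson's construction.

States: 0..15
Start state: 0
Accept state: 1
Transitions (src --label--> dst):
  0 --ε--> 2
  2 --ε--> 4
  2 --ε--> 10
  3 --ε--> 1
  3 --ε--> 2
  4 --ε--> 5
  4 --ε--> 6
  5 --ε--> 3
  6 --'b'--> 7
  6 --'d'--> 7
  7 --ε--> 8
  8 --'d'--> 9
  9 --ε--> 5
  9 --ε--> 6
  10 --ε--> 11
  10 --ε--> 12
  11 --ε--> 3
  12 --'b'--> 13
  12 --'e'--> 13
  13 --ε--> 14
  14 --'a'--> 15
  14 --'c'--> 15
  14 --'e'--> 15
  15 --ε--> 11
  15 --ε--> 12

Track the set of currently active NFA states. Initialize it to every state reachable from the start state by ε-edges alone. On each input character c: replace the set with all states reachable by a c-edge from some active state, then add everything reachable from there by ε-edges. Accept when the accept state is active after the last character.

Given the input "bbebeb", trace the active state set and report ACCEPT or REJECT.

Answer: REJECT

Derivation:
start: ε-closure({0}) = {0,1,2,3,4,5,6,10,11,12}
'b' @ 1: {7,8,13,14}
'b' @ 2: {}  — dead — no transitions
rest 'ebeb' ignored (set empty)
end set {} — state 1 not in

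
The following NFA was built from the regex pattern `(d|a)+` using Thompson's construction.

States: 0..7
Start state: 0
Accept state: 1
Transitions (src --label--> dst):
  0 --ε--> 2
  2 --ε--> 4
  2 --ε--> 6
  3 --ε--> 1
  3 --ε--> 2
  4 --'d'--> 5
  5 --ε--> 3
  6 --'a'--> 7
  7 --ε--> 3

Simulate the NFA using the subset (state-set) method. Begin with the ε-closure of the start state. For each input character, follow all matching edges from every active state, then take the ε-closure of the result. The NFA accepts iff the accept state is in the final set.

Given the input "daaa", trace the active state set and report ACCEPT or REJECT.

S₀ = ε-closure({0}) = {0,2,4,6}
'd' @ 1: {1,2,3,4,5,6}  ✓accept
'a' @ 2: {1,2,3,4,6,7}  ✓accept
'a' @ 3: {1,2,3,4,6,7}  ✓accept
'a' @ 4: {1,2,3,4,6,7}  ✓accept
final: {1,2,3,4,6,7}; accept 1 in set

Answer: ACCEPT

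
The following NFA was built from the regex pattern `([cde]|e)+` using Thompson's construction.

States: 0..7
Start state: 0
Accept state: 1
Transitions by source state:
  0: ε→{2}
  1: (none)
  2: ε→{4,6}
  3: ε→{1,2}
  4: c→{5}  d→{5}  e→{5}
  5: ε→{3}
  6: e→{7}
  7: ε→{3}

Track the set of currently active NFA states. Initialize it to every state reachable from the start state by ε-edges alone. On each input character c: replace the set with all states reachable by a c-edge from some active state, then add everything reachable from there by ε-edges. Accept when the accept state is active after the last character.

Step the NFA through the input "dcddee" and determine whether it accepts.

Answer: ACCEPT

Trace:
S₀ = ε-closure({0}) = {0,2,4,6}
'd' @ 1: {1,2,3,4,5,6}  [accepting]
'c' @ 2: {1,2,3,4,5,6}  [accepting]
'd' @ 3: {1,2,3,4,5,6}  [accepting]
'd' @ 4: {1,2,3,4,5,6}  [accepting]
'e' @ 5: {1,2,3,4,5,6,7}  [accepting]
'e' @ 6: {1,2,3,4,5,6,7}  [accepting]
end set {1,2,3,4,5,6,7} — state 1 in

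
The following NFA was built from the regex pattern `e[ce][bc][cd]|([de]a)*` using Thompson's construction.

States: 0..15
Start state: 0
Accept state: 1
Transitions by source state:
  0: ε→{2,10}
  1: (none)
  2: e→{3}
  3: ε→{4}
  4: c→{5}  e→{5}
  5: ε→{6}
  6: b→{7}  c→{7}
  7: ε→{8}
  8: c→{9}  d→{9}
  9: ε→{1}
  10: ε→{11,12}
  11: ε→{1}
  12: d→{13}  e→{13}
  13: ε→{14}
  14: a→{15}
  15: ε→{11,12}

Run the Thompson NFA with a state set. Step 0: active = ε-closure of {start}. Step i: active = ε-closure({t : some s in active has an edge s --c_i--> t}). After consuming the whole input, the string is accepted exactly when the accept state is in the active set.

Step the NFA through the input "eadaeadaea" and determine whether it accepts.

S₀ = ε-closure({0}) = {0,1,2,10,11,12}
'e' @ 1: {3,4,13,14}
'a' @ 2: {1,11,12,15}  [accepting]
'd' @ 3: {13,14}
'a' @ 4: {1,11,12,15}  [accepting]
'e' @ 5: {13,14}
'a' @ 6: {1,11,12,15}  [accepting]
'd' @ 7: {13,14}
'a' @ 8: {1,11,12,15}  [accepting]
'e' @ 9: {13,14}
'a' @ 10: {1,11,12,15}  [accepting]
final: {1,11,12,15}; accept 1 in set

Answer: ACCEPT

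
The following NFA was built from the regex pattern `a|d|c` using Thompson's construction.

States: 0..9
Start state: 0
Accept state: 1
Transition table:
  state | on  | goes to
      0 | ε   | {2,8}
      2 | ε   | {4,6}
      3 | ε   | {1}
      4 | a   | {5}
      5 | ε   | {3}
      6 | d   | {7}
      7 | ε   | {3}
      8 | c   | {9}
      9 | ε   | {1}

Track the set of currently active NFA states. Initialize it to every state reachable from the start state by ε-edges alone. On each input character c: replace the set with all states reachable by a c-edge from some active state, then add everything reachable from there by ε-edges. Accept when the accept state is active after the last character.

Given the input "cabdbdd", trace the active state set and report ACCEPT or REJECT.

Answer: REJECT

Steps:
initial (ε-close {0}): {0,2,4,6,8}
'c' @ 1: {1,9}  [accepting]
'a' @ 2: {}  — state set empty
rest 'bdbdd' ignored (set empty)
after full input: {}  (accept=1 not in)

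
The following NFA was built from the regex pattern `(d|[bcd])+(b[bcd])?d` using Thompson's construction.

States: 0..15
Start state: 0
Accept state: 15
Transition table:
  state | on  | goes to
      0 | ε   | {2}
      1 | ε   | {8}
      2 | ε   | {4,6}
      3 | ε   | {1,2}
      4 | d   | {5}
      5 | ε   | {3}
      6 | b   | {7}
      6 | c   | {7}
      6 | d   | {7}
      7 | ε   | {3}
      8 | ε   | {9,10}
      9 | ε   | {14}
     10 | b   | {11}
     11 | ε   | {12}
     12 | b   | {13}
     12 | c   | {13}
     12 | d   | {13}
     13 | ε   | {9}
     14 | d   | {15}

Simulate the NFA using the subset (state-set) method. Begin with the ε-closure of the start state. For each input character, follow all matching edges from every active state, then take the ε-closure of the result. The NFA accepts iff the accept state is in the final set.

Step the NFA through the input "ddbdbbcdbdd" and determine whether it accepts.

initial (ε-close {0}): {0,2,4,6}
'd' @ 1: {1,2,3,4,5,6,7,8,9,10,14}
'd' @ 2: {1,2,3,4,5,6,7,8,9,10,14,15}  ✓accept
'b' @ 3: {1,2,3,4,6,7,8,9,10,11,12,14}
'd' @ 4: {1,2,3,4,5,6,7,8,9,10,13,14,15}  ✓accept
'b' @ 5: {1,2,3,4,6,7,8,9,10,11,12,14}
'b' @ 6: {1,2,3,4,6,7,8,9,10,11,12,13,14}
'c' @ 7: {1,2,3,4,6,7,8,9,10,13,14}
'd' @ 8: {1,2,3,4,5,6,7,8,9,10,14,15}  ✓accept
'b' @ 9: {1,2,3,4,6,7,8,9,10,11,12,14}
'd' @ 10: {1,2,3,4,5,6,7,8,9,10,13,14,15}  ✓accept
'd' @ 11: {1,2,3,4,5,6,7,8,9,10,14,15}  ✓accept
end set {1,2,3,4,5,6,7,8,9,10,14,15} — state 15 in

Answer: ACCEPT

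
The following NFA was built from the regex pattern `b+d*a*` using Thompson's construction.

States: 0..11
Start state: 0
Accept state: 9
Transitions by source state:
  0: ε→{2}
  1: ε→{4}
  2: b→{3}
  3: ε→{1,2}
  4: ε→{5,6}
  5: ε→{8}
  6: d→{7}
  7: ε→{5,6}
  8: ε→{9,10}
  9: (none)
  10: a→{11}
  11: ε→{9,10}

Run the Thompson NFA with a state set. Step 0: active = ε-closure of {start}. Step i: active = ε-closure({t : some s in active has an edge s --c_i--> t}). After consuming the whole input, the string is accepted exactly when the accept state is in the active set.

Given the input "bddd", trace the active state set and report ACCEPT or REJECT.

Answer: ACCEPT

Trace:
initial (ε-close {0}): {0,2}
'b' @ 1: {1,2,3,4,5,6,8,9,10}  [accepting]
'd' @ 2: {5,6,7,8,9,10}  [accepting]
'd' @ 3: {5,6,7,8,9,10}  [accepting]
'd' @ 4: {5,6,7,8,9,10}  [accepting]
final: {5,6,7,8,9,10}; accept 9 in set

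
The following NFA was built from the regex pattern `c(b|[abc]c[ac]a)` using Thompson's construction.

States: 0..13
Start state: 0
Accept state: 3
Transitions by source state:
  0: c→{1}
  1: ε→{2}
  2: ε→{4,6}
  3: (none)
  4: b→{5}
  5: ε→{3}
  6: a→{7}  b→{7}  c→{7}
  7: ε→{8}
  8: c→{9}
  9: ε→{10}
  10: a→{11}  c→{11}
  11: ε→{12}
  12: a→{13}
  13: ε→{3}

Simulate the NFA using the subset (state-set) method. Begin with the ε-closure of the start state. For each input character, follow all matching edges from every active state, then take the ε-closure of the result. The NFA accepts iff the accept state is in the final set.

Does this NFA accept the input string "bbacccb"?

Answer: REJECT

Trace:
start: ε-closure({0}) = {0}
'b' @ 1: {}  — no active states
rest 'bacccb' ignored (set empty)
final: {}; accept 3 not in set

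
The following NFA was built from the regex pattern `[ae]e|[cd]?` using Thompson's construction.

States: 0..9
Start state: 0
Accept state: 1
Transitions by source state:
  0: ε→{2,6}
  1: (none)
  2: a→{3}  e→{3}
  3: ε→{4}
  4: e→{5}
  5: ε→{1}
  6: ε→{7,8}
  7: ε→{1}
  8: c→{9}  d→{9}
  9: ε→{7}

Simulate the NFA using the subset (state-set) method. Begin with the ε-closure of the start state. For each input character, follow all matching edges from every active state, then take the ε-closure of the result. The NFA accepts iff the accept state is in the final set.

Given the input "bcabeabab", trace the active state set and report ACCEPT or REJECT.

initial (ε-close {0}): {0,1,2,6,7,8}
'b' @ 1: {}  — dead — no transitions
rest 'cabeabab' ignored (set empty)
end set {} — state 1 not in

Answer: REJECT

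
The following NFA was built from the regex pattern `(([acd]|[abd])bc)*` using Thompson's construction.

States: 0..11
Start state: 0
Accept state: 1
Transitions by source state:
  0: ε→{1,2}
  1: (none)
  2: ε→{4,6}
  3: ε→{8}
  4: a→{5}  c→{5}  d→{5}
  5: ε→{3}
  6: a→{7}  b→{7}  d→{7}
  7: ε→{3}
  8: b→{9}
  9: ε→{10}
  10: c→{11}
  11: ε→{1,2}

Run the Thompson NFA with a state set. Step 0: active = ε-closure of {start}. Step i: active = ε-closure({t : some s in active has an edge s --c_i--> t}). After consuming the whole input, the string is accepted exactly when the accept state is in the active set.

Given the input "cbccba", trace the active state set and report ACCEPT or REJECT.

Answer: REJECT

Derivation:
initial (ε-close {0}): {0,1,2,4,6}
'c' @ 1: {3,5,8}
'b' @ 2: {9,10}
'c' @ 3: {1,2,4,6,11}  (accept∈set)
'c' @ 4: {3,5,8}
'b' @ 5: {9,10}
'a' @ 6: {}  — state set empty
final: {}; accept 1 not in set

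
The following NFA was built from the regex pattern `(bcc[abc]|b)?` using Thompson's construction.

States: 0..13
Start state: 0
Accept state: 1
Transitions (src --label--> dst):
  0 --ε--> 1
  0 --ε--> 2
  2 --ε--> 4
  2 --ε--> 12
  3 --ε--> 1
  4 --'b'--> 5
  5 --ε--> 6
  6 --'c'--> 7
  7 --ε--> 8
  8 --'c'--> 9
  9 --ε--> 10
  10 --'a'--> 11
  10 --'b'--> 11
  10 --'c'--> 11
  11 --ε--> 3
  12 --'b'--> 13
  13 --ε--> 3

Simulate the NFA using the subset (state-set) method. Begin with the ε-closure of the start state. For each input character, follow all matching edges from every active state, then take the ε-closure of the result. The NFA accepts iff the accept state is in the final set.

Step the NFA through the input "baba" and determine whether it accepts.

Answer: REJECT

Steps:
S₀ = ε-closure({0}) = {0,1,2,4,12}
'b' @ 1: {1,3,5,6,13}  (accept∈set)
'a' @ 2: {}  — state set empty
rest 'ba' ignored (set empty)
after full input: {}  (accept=1 not in)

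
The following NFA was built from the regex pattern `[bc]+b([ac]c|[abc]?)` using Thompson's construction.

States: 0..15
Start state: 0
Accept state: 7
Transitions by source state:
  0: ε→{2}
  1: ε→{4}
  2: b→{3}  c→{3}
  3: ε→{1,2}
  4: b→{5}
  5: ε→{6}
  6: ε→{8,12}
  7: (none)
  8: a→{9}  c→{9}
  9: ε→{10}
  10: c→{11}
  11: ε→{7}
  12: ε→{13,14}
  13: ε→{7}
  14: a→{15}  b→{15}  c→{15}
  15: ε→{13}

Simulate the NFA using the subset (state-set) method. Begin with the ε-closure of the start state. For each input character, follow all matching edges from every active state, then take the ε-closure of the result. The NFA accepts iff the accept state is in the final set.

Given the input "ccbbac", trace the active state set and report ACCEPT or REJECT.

S₀ = ε-closure({0}) = {0,2}
'c' @ 1: {1,2,3,4}
'c' @ 2: {1,2,3,4}
'b' @ 3: {1,2,3,4,5,6,7,8,12,13,14}  (accept∈set)
'b' @ 4: {1,2,3,4,5,6,7,8,12,13,14,15}  (accept∈set)
'a' @ 5: {7,9,10,13,15}  (accept∈set)
'c' @ 6: {7,11}  (accept∈set)
end set {7,11} — state 7 in

Answer: ACCEPT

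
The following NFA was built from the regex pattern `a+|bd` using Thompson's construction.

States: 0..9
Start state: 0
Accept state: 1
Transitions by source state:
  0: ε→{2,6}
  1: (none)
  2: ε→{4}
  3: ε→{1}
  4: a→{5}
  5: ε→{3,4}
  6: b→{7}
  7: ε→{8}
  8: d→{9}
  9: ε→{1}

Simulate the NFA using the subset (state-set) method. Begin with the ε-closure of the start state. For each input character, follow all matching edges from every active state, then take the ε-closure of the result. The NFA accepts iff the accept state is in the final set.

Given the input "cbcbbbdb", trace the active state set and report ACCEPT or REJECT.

S₀ = ε-closure({0}) = {0,2,4,6}
'c' @ 1: {}  — dead — no transitions
rest 'bcbbbdb' ignored (set empty)
final: {}; accept 1 not in set

Answer: REJECT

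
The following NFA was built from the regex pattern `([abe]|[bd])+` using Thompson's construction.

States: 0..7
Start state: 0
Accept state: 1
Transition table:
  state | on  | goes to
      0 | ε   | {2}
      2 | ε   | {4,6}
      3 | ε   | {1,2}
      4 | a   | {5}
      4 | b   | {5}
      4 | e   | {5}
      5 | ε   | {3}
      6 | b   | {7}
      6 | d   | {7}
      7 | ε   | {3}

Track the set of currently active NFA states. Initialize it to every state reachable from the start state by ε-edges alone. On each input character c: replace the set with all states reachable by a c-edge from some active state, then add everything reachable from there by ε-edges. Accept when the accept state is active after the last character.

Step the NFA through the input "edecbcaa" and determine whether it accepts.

Answer: REJECT

Trace:
S₀ = ε-closure({0}) = {0,2,4,6}
'e' @ 1: {1,2,3,4,5,6}  (accept∈set)
'd' @ 2: {1,2,3,4,6,7}  (accept∈set)
'e' @ 3: {1,2,3,4,5,6}  (accept∈set)
'c' @ 4: {}  — state set empty
rest 'bcaa' ignored (set empty)
after full input: {}  (accept=1 not in)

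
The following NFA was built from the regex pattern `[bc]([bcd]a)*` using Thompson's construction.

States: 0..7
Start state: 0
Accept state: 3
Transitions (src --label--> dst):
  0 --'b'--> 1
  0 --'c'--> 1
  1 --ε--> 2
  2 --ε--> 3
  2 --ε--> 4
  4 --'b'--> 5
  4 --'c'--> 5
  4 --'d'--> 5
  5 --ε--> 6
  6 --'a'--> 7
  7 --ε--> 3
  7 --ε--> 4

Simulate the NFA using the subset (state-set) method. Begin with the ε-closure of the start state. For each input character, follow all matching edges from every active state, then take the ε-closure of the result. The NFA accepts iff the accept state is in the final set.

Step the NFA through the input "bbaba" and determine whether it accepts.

initial (ε-close {0}): {0}
'b' @ 1: {1,2,3,4}  ✓accept
'b' @ 2: {5,6}
'a' @ 3: {3,4,7}  ✓accept
'b' @ 4: {5,6}
'a' @ 5: {3,4,7}  ✓accept
final: {3,4,7}; accept 3 in set

Answer: ACCEPT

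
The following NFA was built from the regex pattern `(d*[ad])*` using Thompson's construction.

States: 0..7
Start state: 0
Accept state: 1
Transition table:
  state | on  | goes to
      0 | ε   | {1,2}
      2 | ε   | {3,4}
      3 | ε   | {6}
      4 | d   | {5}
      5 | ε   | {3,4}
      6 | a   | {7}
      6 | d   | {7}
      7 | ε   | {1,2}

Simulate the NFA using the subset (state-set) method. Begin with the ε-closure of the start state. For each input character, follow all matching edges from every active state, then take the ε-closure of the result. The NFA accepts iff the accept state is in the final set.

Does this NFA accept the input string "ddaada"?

S₀ = ε-closure({0}) = {0,1,2,3,4,6}
'd' @ 1: {1,2,3,4,5,6,7}  (accept∈set)
'd' @ 2: {1,2,3,4,5,6,7}  (accept∈set)
'a' @ 3: {1,2,3,4,6,7}  (accept∈set)
'a' @ 4: {1,2,3,4,6,7}  (accept∈set)
'd' @ 5: {1,2,3,4,5,6,7}  (accept∈set)
'a' @ 6: {1,2,3,4,6,7}  (accept∈set)
after full input: {1,2,3,4,6,7}  (accept=1 in)

Answer: ACCEPT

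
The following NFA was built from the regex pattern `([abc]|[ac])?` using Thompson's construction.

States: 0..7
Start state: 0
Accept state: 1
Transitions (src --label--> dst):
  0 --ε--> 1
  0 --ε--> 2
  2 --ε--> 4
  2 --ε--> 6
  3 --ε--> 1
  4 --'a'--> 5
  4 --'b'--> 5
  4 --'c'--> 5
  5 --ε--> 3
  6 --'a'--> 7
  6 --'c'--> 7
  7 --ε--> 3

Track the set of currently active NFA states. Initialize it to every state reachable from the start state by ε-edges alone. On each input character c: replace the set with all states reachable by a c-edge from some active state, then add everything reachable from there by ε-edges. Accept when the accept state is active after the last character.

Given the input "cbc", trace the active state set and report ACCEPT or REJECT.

initial (ε-close {0}): {0,1,2,4,6}
'c' @ 1: {1,3,5,7}  ✓accept
'b' @ 2: {}  — no active states
rest 'c' ignored (set empty)
end set {} — state 1 not in

Answer: REJECT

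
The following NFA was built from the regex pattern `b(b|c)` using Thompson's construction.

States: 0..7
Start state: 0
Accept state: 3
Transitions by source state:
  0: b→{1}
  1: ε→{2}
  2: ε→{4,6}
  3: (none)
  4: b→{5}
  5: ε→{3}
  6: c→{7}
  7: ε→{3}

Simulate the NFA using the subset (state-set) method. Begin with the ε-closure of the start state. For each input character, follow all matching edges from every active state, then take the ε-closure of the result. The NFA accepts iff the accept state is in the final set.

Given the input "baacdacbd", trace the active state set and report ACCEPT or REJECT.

Answer: REJECT

Derivation:
start: ε-closure({0}) = {0}
'b' @ 1: {1,2,4,6}
'a' @ 2: {}  — dead — no transitions
rest 'acdacbd' ignored (set empty)
after full input: {}  (accept=3 not in)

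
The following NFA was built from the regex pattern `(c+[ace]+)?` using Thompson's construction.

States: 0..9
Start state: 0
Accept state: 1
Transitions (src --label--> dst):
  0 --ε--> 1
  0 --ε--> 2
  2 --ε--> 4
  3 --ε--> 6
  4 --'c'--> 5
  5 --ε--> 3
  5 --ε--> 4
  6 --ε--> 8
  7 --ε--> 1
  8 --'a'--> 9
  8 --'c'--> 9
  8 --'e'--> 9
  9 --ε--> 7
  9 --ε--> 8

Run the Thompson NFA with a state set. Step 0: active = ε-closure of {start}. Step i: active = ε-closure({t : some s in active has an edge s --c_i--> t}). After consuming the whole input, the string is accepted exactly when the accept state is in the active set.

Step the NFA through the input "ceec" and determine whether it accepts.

Answer: ACCEPT

Steps:
S₀ = ε-closure({0}) = {0,1,2,4}
'c' @ 1: {3,4,5,6,8}
'e' @ 2: {1,7,8,9}  ✓accept
'e' @ 3: {1,7,8,9}  ✓accept
'c' @ 4: {1,7,8,9}  ✓accept
end set {1,7,8,9} — state 1 in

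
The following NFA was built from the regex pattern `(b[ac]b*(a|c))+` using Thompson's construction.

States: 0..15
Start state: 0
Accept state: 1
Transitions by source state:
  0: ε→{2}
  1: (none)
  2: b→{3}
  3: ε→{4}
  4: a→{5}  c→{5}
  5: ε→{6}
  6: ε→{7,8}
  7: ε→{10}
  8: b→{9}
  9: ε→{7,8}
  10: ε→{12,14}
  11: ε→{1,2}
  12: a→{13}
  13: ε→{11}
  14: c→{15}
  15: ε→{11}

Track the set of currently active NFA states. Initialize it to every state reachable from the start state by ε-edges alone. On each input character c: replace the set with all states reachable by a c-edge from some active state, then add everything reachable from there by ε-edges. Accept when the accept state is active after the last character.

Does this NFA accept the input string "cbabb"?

Answer: REJECT

Steps:
initial (ε-close {0}): {0,2}
'c' @ 1: {}  — state set empty
rest 'babb' ignored (set empty)
end set {} — state 1 not in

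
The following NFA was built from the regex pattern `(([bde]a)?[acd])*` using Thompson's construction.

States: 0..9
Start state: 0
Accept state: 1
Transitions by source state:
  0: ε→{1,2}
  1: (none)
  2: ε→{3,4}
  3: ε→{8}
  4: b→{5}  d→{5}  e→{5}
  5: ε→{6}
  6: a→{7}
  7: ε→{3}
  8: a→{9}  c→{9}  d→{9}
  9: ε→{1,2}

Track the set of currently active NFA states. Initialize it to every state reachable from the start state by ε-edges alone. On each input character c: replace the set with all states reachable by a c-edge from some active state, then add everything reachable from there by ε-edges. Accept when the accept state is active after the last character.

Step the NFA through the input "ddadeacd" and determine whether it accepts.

Answer: ACCEPT

Derivation:
initial (ε-close {0}): {0,1,2,3,4,8}
'd' @ 1: {1,2,3,4,5,6,8,9}  ✓accept
'd' @ 2: {1,2,3,4,5,6,8,9}  ✓accept
'a' @ 3: {1,2,3,4,7,8,9}  ✓accept
'd' @ 4: {1,2,3,4,5,6,8,9}  ✓accept
'e' @ 5: {5,6}
'a' @ 6: {3,7,8}
'c' @ 7: {1,2,3,4,8,9}  ✓accept
'd' @ 8: {1,2,3,4,5,6,8,9}  ✓accept
end set {1,2,3,4,5,6,8,9} — state 1 in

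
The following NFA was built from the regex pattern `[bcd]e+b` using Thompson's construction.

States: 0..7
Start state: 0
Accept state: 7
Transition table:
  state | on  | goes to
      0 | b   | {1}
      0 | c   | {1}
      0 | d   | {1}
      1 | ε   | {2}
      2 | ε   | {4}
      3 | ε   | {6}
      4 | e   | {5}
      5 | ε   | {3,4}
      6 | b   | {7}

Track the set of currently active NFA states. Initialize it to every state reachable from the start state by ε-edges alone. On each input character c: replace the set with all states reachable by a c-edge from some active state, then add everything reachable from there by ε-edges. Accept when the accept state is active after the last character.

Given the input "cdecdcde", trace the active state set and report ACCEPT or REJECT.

initial (ε-close {0}): {0}
'c' @ 1: {1,2,4}
'd' @ 2: {}  — dead — no transitions
rest 'ecdcde' ignored (set empty)
final: {}; accept 7 not in set

Answer: REJECT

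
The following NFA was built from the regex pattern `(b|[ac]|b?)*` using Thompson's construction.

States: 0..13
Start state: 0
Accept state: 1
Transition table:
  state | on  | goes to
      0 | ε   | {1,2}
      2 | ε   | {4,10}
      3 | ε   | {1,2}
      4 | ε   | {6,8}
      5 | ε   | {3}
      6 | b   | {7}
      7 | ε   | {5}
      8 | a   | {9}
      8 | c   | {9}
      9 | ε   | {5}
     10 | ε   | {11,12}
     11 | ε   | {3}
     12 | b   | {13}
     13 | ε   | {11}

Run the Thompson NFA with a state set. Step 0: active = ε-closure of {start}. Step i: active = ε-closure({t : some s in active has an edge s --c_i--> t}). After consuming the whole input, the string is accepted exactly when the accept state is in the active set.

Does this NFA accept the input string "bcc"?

start: ε-closure({0}) = {0,1,2,3,4,6,8,10,11,12}
'b' @ 1: {1,2,3,4,5,6,7,8,10,11,12,13}  (accept∈set)
'c' @ 2: {1,2,3,4,5,6,8,9,10,11,12}  (accept∈set)
'c' @ 3: {1,2,3,4,5,6,8,9,10,11,12}  (accept∈set)
after full input: {1,2,3,4,5,6,8,9,10,11,12}  (accept=1 in)

Answer: ACCEPT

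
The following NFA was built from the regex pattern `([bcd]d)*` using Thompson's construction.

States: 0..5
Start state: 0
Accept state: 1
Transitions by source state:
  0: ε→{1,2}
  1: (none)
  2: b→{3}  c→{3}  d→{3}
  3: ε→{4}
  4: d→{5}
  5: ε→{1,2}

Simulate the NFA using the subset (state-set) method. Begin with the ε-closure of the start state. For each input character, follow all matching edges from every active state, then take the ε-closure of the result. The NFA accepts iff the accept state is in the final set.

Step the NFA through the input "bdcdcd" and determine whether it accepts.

Answer: ACCEPT

Steps:
start: ε-closure({0}) = {0,1,2}
'b' @ 1: {3,4}
'd' @ 2: {1,2,5}  ✓accept
'c' @ 3: {3,4}
'd' @ 4: {1,2,5}  ✓accept
'c' @ 5: {3,4}
'd' @ 6: {1,2,5}  ✓accept
end set {1,2,5} — state 1 in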